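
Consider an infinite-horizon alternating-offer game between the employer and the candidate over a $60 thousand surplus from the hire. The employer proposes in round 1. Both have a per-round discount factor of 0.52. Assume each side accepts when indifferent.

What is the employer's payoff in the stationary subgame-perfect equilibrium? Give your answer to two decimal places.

39.47

Let x be the employer's share when the employer proposes and y be the candidate's share when the candidate proposes.
The candidate accepts iff offered ≥ 0.52·y, so x = 60 − 0.52y. Symmetrically y = 60 − 0.52x.
Substituting: x = 60 − 0.52(60 − 0.52x), giving x(1 − 0.52·0.52) = 60(1 − 0.52).
So x = 60 × 0.48 / 0.7296 ≈ 39.4737, and the candidate receives 60 − x ≈ 20.5263.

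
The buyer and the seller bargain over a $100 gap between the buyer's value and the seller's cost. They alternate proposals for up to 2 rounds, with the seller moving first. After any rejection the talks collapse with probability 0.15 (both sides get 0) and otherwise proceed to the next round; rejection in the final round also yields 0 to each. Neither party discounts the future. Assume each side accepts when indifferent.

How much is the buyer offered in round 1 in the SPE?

By backward induction:
Round 2 (the buyer proposes): the seller will accept anything ≥ 0, so the buyer offers 0 and keeps 100.
Round 1 (the seller proposes): rejecting gives the buyer an expected 0.85 × 100 = 85, so the seller offers 85, keeping 15.

85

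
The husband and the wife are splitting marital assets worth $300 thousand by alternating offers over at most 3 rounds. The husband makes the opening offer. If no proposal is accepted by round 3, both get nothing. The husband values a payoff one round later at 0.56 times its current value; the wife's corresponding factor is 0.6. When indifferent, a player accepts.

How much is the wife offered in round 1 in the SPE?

79.2

Work backward from the last round.
Round 3 (the husband proposes): the wife will accept anything ≥ 0, so the husband offers 0 and keeps 300.
Round 2 (the wife proposes): the husband can get 300 next round, worth 0.56 × 300 = 168 now. The wife offers 168 and keeps 300 − 168 = 132.
Round 1 (the husband proposes): the wife can get 132 next round, worth 0.6 × 132 = 79.2 now. The husband offers 79.2 and keeps 300 − 79.2 = 220.8.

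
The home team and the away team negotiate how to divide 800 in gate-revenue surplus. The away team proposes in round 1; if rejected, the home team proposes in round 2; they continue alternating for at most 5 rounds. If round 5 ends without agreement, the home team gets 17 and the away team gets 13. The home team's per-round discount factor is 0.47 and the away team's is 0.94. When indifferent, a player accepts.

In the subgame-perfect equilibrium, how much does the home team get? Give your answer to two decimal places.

35.85

Solve by backward induction from round 5.
Round 5 (the away team proposes): the home team gets 17 if talks fail, so the away team offers 17 and keeps 783.
Round 4 (the home team proposes): the away team can get 783 next round, worth 0.94 × 783 = 736.02 now; the home team offers that and keeps 63.98.
Round 3 (the away team proposes): the home team can get 63.98 next round, worth 0.47 × 63.98 = 30.0706 now, so the away team offers 30.0706, keeping 769.9294.
Round 2 (the home team proposes): the away team can get 769.9294 next round, worth 0.94 × 769.9294 = 723.733636 now. The home team offers 723.733636 and keeps 800 − 723.733636 = 76.266364.
Round 1 (the away team proposes): the home team can get 76.266364 next round, worth 0.47 × 76.266364 = 35.84519108 now. The away team offers 35.84519108 and keeps 800 − 35.84519108 = 764.15480892.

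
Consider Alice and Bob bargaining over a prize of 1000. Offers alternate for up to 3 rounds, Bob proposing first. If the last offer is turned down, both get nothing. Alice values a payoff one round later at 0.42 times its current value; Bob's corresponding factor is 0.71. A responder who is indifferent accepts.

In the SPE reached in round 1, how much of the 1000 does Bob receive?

Solve by backward induction from round 3.
Round 3 (Bob proposes): rejection yields 0 for Alice; Bob offers 0 and keeps 1000.
Round 2 (Alice proposes): Bob can get 1000 next round, worth 0.71 × 1000 = 710 now. Alice offers 710 and keeps 1000 − 710 = 290.
Round 1 (Bob proposes): Alice can get 290 next round, worth 0.42 × 290 = 121.8 now. Bob offers 121.8 and keeps 1000 − 121.8 = 878.2.

878.2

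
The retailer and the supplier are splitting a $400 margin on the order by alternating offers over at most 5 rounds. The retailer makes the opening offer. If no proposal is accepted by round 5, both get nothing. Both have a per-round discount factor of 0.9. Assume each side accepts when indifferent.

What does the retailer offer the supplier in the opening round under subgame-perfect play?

65.16

Solve by backward induction from round 5.
Round 5 (the retailer proposes): rejection yields 0 for the supplier; the retailer offers 0 and keeps 400.
Round 4 (the supplier proposes): the retailer can get 400 next round, worth 0.9 × 400 = 360 now, so the supplier offers 360, keeping 40.
Round 3 (the retailer proposes): the supplier can get 40 next round, worth 0.9 × 40 = 36 now; the retailer offers that and keeps 364.
Round 2 (the supplier proposes): the retailer can get 364 next round, worth 0.9 × 364 = 327.6 now; the supplier offers that and keeps 72.4.
Round 1 (the retailer proposes): the supplier can get 72.4 next round, worth 0.9 × 72.4 = 65.16 now; the retailer offers that and keeps 334.84.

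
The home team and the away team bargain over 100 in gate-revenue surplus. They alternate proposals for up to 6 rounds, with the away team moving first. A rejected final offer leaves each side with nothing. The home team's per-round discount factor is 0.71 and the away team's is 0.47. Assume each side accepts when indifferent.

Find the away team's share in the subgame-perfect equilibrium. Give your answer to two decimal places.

By backward induction:
Round 6 (the home team proposes): rejection yields 0 for the away team; the home team offers 0 and keeps 100.
Round 5 (the away team proposes): the home team can get 100 next round, worth 0.71 × 100 = 71 now, so the away team offers 71, keeping 29.
Round 4 (the home team proposes): the away team can get 29 next round, worth 0.47 × 29 = 13.63 now; the home team offers that and keeps 86.37.
Round 3 (the away team proposes): the home team can get 86.37 next round, worth 0.71 × 86.37 = 61.3227 now, so the away team offers 61.3227, keeping 38.6773.
Round 2 (the home team proposes): the away team can get 38.6773 next round, worth 0.47 × 38.6773 = 18.178331 now, so the home team offers 18.178331, keeping 81.821669.
Round 1 (the away team proposes): the home team can get 81.821669 next round, worth 0.71 × 81.821669 = 58.09338499 now, so the away team offers 58.09338499, keeping 41.90661501.

41.91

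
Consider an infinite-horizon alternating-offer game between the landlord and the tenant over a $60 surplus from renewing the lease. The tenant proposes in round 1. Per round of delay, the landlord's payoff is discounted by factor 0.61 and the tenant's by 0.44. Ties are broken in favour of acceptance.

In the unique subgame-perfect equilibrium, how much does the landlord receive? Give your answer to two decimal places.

In a stationary SPE each proposer offers the other exactly their discounted continuation value.
If the tenant keeps x when proposing and the landlord keeps y when proposing, then x = 60 − 0.61y and y = 60 − 0.44x.
Solving: x = 60(1 − 0.61) / (1 − 0.44·0.61) = 23.4 / 0.7316 ≈ 31.9847.
The landlord gets 60 − 31.9847 ≈ 28.0153.

28.02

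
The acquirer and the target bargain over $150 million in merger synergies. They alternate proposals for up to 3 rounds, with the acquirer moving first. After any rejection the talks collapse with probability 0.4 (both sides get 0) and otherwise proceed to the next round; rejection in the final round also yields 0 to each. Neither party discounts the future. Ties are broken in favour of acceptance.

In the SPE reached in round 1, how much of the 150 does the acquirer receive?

114

By backward induction:
Round 3 (the acquirer proposes): the target will accept anything ≥ 0, so the acquirer offers 0 and keeps 150.
Round 2 (the target proposes): rejecting gives the acquirer an expected 0.6 × 150 = 90, so the target offers 90, keeping 60.
Round 1 (the acquirer proposes): rejecting gives the target an expected 0.6 × 60 = 36, so the acquirer offers 36, keeping 114.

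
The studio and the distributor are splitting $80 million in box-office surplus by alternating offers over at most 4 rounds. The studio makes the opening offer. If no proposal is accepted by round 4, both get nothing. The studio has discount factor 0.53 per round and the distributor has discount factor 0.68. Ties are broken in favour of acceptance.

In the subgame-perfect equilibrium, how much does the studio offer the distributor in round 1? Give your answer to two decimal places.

45.17

Round 4 (the distributor proposes): the studio will accept anything ≥ 0, so the distributor offers 0 and keeps 80.
Round 3 (the studio proposes): the distributor can get 80 next round, worth 0.68 × 80 = 54.4 now. The studio offers 54.4 and keeps 80 − 54.4 = 25.6.
Round 2 (the distributor proposes): the studio can get 25.6 next round, worth 0.53 × 25.6 = 13.568 now; the distributor offers that and keeps 66.432.
Round 1 (the studio proposes): the distributor can get 66.432 next round, worth 0.68 × 66.432 = 45.17376 now; the studio offers that and keeps 34.82624.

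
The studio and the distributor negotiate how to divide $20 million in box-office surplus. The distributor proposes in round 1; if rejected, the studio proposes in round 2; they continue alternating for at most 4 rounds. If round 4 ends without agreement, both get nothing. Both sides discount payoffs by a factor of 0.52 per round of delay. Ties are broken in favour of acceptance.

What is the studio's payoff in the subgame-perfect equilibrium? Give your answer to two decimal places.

7.80

Round 4 (the studio proposes): rejection yields 0 for the distributor; the studio offers 0 and keeps 20.
Round 3 (the distributor proposes): the studio can get 20 next round, worth 0.52 × 20 = 10.4 now, so the distributor offers 10.4, keeping 9.6.
Round 2 (the studio proposes): the distributor can get 9.6 next round, worth 0.52 × 9.6 = 4.992 now. The studio offers 4.992 and keeps 20 − 4.992 = 15.008.
Round 1 (the distributor proposes): the studio can get 15.008 next round, worth 0.52 × 15.008 = 7.80416 now, so the distributor offers 7.80416, keeping 12.19584.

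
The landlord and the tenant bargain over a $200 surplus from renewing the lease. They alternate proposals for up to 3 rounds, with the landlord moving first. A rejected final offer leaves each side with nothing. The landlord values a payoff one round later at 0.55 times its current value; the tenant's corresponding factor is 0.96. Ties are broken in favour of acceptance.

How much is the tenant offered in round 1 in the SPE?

Round 3 (the landlord proposes): rejection yields 0 for the tenant; the landlord offers 0 and keeps 200.
Round 2 (the tenant proposes): the landlord can get 200 next round, worth 0.55 × 200 = 110 now, so the tenant offers 110, keeping 90.
Round 1 (the landlord proposes): the tenant can get 90 next round, worth 0.96 × 90 = 86.4 now. The landlord offers 86.4 and keeps 200 − 86.4 = 113.6.

86.4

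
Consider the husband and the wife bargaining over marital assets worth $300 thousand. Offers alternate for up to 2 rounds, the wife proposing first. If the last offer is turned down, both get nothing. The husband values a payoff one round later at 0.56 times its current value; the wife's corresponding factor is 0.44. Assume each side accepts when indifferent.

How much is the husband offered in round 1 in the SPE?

Round 2 (the husband proposes): the wife will accept anything ≥ 0, so the husband offers 0 and keeps 300.
Round 1 (the wife proposes): the husband can get 300 next round, worth 0.56 × 300 = 168 now, so the wife offers 168, keeping 132.

168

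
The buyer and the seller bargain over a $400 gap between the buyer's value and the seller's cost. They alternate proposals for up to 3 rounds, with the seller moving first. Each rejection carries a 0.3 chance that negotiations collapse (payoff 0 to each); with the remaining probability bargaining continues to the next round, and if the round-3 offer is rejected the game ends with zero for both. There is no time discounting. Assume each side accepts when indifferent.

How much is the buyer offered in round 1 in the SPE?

84

Round 3 (the seller proposes): rejection yields 0 for the buyer; the seller offers 0 and keeps 400.
Round 2 (the buyer proposes): rejecting gives the seller an expected 0.7 × 400 = 280; the buyer offers that and keeps 120.
Round 1 (the seller proposes): rejecting gives the buyer an expected 0.7 × 120 = 84; the seller offers that and keeps 316.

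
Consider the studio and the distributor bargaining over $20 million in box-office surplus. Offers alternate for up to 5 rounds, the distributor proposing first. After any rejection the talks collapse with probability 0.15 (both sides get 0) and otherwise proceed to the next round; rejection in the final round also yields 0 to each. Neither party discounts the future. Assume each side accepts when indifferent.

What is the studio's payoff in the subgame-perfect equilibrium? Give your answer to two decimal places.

4.39

Round 5 (the distributor proposes): the studio will accept anything ≥ 0, so the distributor offers 0 and keeps 20.
Round 4 (the studio proposes): rejecting gives the distributor an expected 0.85 × 20 = 17, so the studio offers 17, keeping 3.
Round 3 (the distributor proposes): rejecting gives the studio an expected 0.85 × 3 = 2.55, so the distributor offers 2.55, keeping 17.45.
Round 2 (the studio proposes): rejecting gives the distributor an expected 0.85 × 17.45 = 14.8325, so the studio offers 14.8325, keeping 5.1675.
Round 1 (the distributor proposes): rejecting gives the studio an expected 0.85 × 5.1675 = 4.392375, so the distributor offers 4.392375, keeping 15.607625.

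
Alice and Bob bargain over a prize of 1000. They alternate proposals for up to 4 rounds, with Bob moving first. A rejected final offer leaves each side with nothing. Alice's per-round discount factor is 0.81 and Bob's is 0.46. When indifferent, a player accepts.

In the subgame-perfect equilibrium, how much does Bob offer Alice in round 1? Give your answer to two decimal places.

739.21

Solve by backward induction from round 4.
Round 4 (Alice proposes): Bob will accept anything ≥ 0, so Alice offers 0 and keeps 1000.
Round 3 (Bob proposes): Alice can get 1000 next round, worth 0.81 × 1000 = 810 now; Bob offers that and keeps 190.
Round 2 (Alice proposes): Bob can get 190 next round, worth 0.46 × 190 = 87.4 now. Alice offers 87.4 and keeps 1000 − 87.4 = 912.6.
Round 1 (Bob proposes): Alice can get 912.6 next round, worth 0.81 × 912.6 = 739.206 now. Bob offers 739.206 and keeps 1000 − 739.206 = 260.794.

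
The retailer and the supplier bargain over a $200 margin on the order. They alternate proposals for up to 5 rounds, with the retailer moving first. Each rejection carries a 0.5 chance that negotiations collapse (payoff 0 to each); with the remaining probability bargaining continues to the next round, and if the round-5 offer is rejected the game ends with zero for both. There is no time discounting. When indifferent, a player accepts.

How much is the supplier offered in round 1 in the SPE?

By backward induction:
Round 5 (the retailer proposes): rejection yields 0 for the supplier; the retailer offers 0 and keeps 200.
Round 4 (the supplier proposes): rejecting gives the retailer an expected 0.5 × 200 = 100; the supplier offers that and keeps 100.
Round 3 (the retailer proposes): rejecting gives the supplier an expected 0.5 × 100 = 50. The retailer offers 50 and keeps 200 − 50 = 150.
Round 2 (the supplier proposes): rejecting gives the retailer an expected 0.5 × 150 = 75. The supplier offers 75 and keeps 200 − 75 = 125.
Round 1 (the retailer proposes): rejecting gives the supplier an expected 0.5 × 125 = 62.5, so the retailer offers 62.5, keeping 137.5.

62.5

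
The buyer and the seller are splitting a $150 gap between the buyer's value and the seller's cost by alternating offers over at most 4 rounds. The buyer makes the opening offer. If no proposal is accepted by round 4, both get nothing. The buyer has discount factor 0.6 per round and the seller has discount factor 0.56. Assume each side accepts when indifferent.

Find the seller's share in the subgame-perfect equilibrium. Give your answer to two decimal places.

61.82

Solve by backward induction from round 4.
Round 4 (the seller proposes): the buyer will accept anything ≥ 0, so the seller offers 0 and keeps 150.
Round 3 (the buyer proposes): the seller can get 150 next round, worth 0.56 × 150 = 84 now; the buyer offers that and keeps 66.
Round 2 (the seller proposes): the buyer can get 66 next round, worth 0.6 × 66 = 39.6 now. The seller offers 39.6 and keeps 150 − 39.6 = 110.4.
Round 1 (the buyer proposes): the seller can get 110.4 next round, worth 0.56 × 110.4 = 61.824 now. The buyer offers 61.824 and keeps 150 − 61.824 = 88.176.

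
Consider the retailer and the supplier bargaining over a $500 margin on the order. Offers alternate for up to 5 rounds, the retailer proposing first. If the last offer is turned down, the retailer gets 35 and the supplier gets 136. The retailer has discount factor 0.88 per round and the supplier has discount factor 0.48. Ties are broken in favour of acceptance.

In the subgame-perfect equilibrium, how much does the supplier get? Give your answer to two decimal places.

65.23

Work backward from the last round.
Round 5 (the retailer proposes): the supplier gets 136 if talks fail, so the retailer offers 136 and keeps 364.
Round 4 (the supplier proposes): the retailer can get 364 next round, worth 0.88 × 364 = 320.32 now; the supplier offers that and keeps 179.68.
Round 3 (the retailer proposes): the supplier can get 179.68 next round, worth 0.48 × 179.68 = 86.2464 now. The retailer offers 86.2464 and keeps 500 − 86.2464 = 413.7536.
Round 2 (the supplier proposes): the retailer can get 413.7536 next round, worth 0.88 × 413.7536 = 364.103168 now; the supplier offers that and keeps 135.896832.
Round 1 (the retailer proposes): the supplier can get 135.896832 next round, worth 0.48 × 135.896832 = 65.23047936 now. The retailer offers 65.23047936 and keeps 500 − 65.23047936 = 434.76952064.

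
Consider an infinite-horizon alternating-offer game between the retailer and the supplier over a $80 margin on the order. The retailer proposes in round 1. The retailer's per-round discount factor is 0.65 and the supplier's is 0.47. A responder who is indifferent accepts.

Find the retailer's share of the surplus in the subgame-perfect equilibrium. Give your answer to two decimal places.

Let x be the retailer's share when the retailer proposes and y be the supplier's share when the supplier proposes.
The supplier accepts iff offered ≥ 0.47·y, so x = 80 − 0.47y. Symmetrically y = 80 − 0.65x.
Substituting: x = 80 − 0.47(80 − 0.65x), giving x(1 − 0.65·0.47) = 80(1 − 0.47).
So x = 80 × 0.53 / 0.6945 ≈ 61.0511, and the supplier receives 80 − x ≈ 18.9489.

61.05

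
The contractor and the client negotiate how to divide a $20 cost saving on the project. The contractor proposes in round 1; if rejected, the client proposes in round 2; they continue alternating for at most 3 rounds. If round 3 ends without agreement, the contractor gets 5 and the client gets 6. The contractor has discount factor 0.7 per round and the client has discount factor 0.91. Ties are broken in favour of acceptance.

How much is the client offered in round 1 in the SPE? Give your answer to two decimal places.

By backward induction:
Round 3 (the contractor proposes): the client gets 6 if talks fail, so the contractor offers 6 and keeps 14.
Round 2 (the client proposes): the contractor can get 14 next round, worth 0.7 × 14 = 9.8 now, so the client offers 9.8, keeping 10.2.
Round 1 (the contractor proposes): the client can get 10.2 next round, worth 0.91 × 10.2 = 9.282 now; the contractor offers that and keeps 10.718.

9.28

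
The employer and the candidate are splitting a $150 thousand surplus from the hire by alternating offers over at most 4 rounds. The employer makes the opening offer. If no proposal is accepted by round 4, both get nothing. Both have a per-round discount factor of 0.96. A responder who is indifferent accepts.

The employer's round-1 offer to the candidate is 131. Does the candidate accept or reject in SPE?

Reject

Work out the candidate's continuation value if the offer is rejected.
Round 4 (the candidate proposes): the employer will accept anything ≥ 0, so the candidate offers 0 and keeps 150.
Round 3 (the employer proposes): the candidate can get 150 next round, worth 0.96 × 150 = 144 now. The employer offers 144 and keeps 150 − 144 = 6.
Round 2 (the candidate proposes): the employer can get 6 next round, worth 0.96 × 6 = 5.76 now. The candidate offers 5.76 and keeps 150 − 5.76 = 144.24.
So by rejecting in round 1, the candidate gets 144.24 next round, worth 0.96 × 144.24 = 138.4704 now.
Offer 131 < 138.4704, so the candidate rejects.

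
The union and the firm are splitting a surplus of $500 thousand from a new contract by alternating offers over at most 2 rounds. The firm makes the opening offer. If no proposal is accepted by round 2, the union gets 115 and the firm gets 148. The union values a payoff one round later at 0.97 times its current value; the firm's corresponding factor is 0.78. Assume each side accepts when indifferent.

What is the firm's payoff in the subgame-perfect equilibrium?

158.56

By backward induction:
Round 2 (the union proposes): the firm gets 148 if talks fail, so the union offers 148 and keeps 352.
Round 1 (the firm proposes): the union can get 352 next round, worth 0.97 × 352 = 341.44 now, so the firm offers 341.44, keeping 158.56.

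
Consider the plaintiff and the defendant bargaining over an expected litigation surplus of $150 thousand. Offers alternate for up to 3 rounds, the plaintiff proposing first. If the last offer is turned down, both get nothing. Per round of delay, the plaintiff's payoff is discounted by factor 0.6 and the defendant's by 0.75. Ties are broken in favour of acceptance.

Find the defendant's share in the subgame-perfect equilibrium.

45

Round 3 (the plaintiff proposes): rejection yields 0 for the defendant; the plaintiff offers 0 and keeps 150.
Round 2 (the defendant proposes): the plaintiff can get 150 next round, worth 0.6 × 150 = 90 now. The defendant offers 90 and keeps 150 − 90 = 60.
Round 1 (the plaintiff proposes): the defendant can get 60 next round, worth 0.75 × 60 = 45 now, so the plaintiff offers 45, keeping 105.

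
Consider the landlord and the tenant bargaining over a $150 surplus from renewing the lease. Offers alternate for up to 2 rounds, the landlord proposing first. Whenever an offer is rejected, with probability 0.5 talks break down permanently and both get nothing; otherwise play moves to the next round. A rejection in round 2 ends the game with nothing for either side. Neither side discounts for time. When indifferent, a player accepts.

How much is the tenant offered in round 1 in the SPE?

Round 2 (the tenant proposes): rejection yields 0 for the landlord; the tenant offers 0 and keeps 150.
Round 1 (the landlord proposes): rejecting gives the tenant an expected 0.5 × 150 = 75, so the landlord offers 75, keeping 75.

75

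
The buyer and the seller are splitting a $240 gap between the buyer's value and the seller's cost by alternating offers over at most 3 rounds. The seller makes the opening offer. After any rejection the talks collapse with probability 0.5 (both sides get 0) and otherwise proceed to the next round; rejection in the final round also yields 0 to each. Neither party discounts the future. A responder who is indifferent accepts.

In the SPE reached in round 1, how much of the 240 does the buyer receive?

60

Round 3 (the seller proposes): rejection yields 0 for the buyer; the seller offers 0 and keeps 240.
Round 2 (the buyer proposes): rejecting gives the seller an expected 0.5 × 240 = 120; the buyer offers that and keeps 120.
Round 1 (the seller proposes): rejecting gives the buyer an expected 0.5 × 120 = 60. The seller offers 60 and keeps 240 − 60 = 180.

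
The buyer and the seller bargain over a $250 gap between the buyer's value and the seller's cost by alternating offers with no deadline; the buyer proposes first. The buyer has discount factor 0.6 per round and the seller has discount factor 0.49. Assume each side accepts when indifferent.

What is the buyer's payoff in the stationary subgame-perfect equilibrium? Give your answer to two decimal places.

180.59

Let x be the buyer's share when the buyer proposes and y be the seller's share when the seller proposes.
The seller accepts iff offered ≥ 0.49·y, so x = 250 − 0.49y. Symmetrically y = 250 − 0.6x.
Substituting: x = 250 − 0.49(250 − 0.6x), giving x(1 − 0.6·0.49) = 250(1 − 0.49).
So x = 250 × 0.51 / 0.706 ≈ 180.5949, and the seller receives 250 − x ≈ 69.4051.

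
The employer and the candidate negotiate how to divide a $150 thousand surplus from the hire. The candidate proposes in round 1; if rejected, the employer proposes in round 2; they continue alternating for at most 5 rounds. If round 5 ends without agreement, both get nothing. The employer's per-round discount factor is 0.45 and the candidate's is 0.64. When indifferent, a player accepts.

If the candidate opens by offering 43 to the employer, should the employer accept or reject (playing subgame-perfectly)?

Round 5 (the candidate proposes): rejection yields 0 for the employer; the candidate offers 0 and keeps 150.
Round 4 (the employer proposes): the candidate can get 150 next round, worth 0.64 × 150 = 96 now. The employer offers 96 and keeps 150 − 96 = 54.
Round 3 (the candidate proposes): the employer can get 54 next round, worth 0.45 × 54 = 24.3 now; the candidate offers that and keeps 125.7.
Round 2 (the employer proposes): the candidate can get 125.7 next round, worth 0.64 × 125.7 = 80.448 now; the employer offers that and keeps 69.552.
So by rejecting in round 1, the employer gets 69.552 next round, worth 0.45 × 69.552 = 31.2984 now.
Offer 43 ≥ 31.2984, so the employer accepts.

Accept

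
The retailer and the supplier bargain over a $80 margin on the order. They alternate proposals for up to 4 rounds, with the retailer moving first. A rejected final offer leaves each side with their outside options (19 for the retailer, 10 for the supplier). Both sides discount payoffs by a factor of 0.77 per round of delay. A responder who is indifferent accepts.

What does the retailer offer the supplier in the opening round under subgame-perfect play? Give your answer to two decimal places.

42.02

Round 4 (the supplier proposes): the retailer gets 19 if talks fail, so the supplier offers 19 and keeps 61.
Round 3 (the retailer proposes): the supplier can get 61 next round, worth 0.77 × 61 = 46.97 now. The retailer offers 46.97 and keeps 80 − 46.97 = 33.03.
Round 2 (the supplier proposes): the retailer can get 33.03 next round, worth 0.77 × 33.03 = 25.4331 now, so the supplier offers 25.4331, keeping 54.5669.
Round 1 (the retailer proposes): the supplier can get 54.5669 next round, worth 0.77 × 54.5669 = 42.016513 now. The retailer offers 42.016513 and keeps 80 − 42.016513 = 37.983487.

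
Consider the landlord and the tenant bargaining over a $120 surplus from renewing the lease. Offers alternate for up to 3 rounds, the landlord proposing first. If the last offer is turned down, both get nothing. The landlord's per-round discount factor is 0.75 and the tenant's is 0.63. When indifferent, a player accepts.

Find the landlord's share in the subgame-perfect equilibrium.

101.1

Round 3 (the landlord proposes): rejection yields 0 for the tenant; the landlord offers 0 and keeps 120.
Round 2 (the tenant proposes): the landlord can get 120 next round, worth 0.75 × 120 = 90 now, so the tenant offers 90, keeping 30.
Round 1 (the landlord proposes): the tenant can get 30 next round, worth 0.63 × 30 = 18.9 now, so the landlord offers 18.9, keeping 101.1.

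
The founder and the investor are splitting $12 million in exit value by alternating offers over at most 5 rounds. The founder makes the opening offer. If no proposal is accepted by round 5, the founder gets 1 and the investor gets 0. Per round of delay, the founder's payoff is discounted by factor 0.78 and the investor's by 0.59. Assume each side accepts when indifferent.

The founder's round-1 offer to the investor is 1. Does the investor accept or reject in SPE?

Reject

Round 5 (the founder proposes): rejection yields 0 for the investor; the founder offers 0 and keeps 12.
Round 4 (the investor proposes): the founder can get 12 next round, worth 0.78 × 12 = 9.36 now. The investor offers 9.36 and keeps 12 − 9.36 = 2.64.
Round 3 (the founder proposes): the investor can get 2.64 next round, worth 0.59 × 2.64 = 1.5576 now. The founder offers 1.5576 and keeps 12 − 1.5576 = 10.4424.
Round 2 (the investor proposes): the founder can get 10.4424 next round, worth 0.78 × 10.4424 = 8.145072 now; the investor offers that and keeps 3.854928.
So by rejecting in round 1, the investor gets 3.854928 next round, worth 0.59 × 3.854928 = 2.27440752 now.
Offer 1 < 2.27440752, so the investor rejects.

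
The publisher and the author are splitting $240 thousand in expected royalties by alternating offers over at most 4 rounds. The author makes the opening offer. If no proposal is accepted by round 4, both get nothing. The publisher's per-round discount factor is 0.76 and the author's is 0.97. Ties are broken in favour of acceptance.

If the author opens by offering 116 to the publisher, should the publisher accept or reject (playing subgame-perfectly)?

Reject

Round 4 (the publisher proposes): the author will accept anything ≥ 0, so the publisher offers 0 and keeps 240.
Round 3 (the author proposes): the publisher can get 240 next round, worth 0.76 × 240 = 182.4 now; the author offers that and keeps 57.6.
Round 2 (the publisher proposes): the author can get 57.6 next round, worth 0.97 × 57.6 = 55.872 now, so the publisher offers 55.872, keeping 184.128.
So by rejecting in round 1, the publisher gets 184.128 next round, worth 0.76 × 184.128 = 139.93728 now.
Offer 116 < 139.93728, so the publisher rejects.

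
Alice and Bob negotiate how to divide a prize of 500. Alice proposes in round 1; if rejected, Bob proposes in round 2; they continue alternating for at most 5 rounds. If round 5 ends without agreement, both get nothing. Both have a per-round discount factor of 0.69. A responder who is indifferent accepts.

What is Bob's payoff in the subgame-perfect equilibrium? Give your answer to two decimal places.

157.87

Round 5 (Alice proposes): Bob will accept anything ≥ 0, so Alice offers 0 and keeps 500.
Round 4 (Bob proposes): Alice can get 500 next round, worth 0.69 × 500 = 345 now, so Bob offers 345, keeping 155.
Round 3 (Alice proposes): Bob can get 155 next round, worth 0.69 × 155 = 106.95 now, so Alice offers 106.95, keeping 393.05.
Round 2 (Bob proposes): Alice can get 393.05 next round, worth 0.69 × 393.05 = 271.2045 now. Bob offers 271.2045 and keeps 500 − 271.2045 = 228.7955.
Round 1 (Alice proposes): Bob can get 228.7955 next round, worth 0.69 × 228.7955 = 157.868895 now; Alice offers that and keeps 342.131105.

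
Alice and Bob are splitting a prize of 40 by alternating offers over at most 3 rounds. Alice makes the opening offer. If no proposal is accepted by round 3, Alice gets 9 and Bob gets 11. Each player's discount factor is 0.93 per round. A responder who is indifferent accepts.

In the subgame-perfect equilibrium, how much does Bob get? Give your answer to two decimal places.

12.12

Round 3 (Alice proposes): Bob gets 11 if talks fail, so Alice offers 11 and keeps 29.
Round 2 (Bob proposes): Alice can get 29 next round, worth 0.93 × 29 = 26.97 now; Bob offers that and keeps 13.03.
Round 1 (Alice proposes): Bob can get 13.03 next round, worth 0.93 × 13.03 = 12.1179 now, so Alice offers 12.1179, keeping 27.8821.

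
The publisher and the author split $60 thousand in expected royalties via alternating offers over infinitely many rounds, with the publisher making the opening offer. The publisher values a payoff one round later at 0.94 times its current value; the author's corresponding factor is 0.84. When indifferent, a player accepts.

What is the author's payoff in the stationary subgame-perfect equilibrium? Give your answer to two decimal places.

14.37

In a stationary SPE each proposer offers the other exactly their discounted continuation value.
If the publisher keeps x when proposing and the author keeps y when proposing, then x = 60 − 0.84y and y = 60 − 0.94x.
Solving: x = 60(1 − 0.84) / (1 − 0.94·0.84) = 9.6 / 0.2104 ≈ 45.6274.
The author gets 60 − 45.6274 ≈ 14.3726.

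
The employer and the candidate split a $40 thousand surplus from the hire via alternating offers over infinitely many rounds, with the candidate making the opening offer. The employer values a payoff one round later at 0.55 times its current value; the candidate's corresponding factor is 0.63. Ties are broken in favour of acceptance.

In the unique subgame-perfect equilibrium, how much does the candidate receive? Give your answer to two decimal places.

27.54

In a stationary SPE each proposer offers the other exactly their discounted continuation value.
If the candidate keeps x when proposing and the employer keeps y when proposing, then x = 40 − 0.55y and y = 40 − 0.63x.
Solving: x = 40(1 − 0.55) / (1 − 0.63·0.55) = 18 / 0.6535 ≈ 27.5440.
The employer gets 40 − 27.5440 ≈ 12.4560.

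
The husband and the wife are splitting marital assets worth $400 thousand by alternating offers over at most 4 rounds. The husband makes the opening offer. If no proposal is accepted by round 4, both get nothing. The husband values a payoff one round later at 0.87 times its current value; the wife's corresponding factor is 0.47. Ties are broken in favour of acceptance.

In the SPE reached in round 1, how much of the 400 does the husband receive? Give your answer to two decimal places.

298.69

Round 4 (the wife proposes): rejection yields 0 for the husband; the wife offers 0 and keeps 400.
Round 3 (the husband proposes): the wife can get 400 next round, worth 0.47 × 400 = 188 now. The husband offers 188 and keeps 400 − 188 = 212.
Round 2 (the wife proposes): the husband can get 212 next round, worth 0.87 × 212 = 184.44 now, so the wife offers 184.44, keeping 215.56.
Round 1 (the husband proposes): the wife can get 215.56 next round, worth 0.47 × 215.56 = 101.3132 now; the husband offers that and keeps 298.6868.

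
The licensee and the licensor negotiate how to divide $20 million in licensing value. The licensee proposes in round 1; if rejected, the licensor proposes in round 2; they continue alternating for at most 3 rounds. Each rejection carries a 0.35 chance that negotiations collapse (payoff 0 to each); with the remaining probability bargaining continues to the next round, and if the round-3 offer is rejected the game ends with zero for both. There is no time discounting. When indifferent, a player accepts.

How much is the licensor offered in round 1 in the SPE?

4.55

Round 3 (the licensee proposes): the licensor will accept anything ≥ 0, so the licensee offers 0 and keeps 20.
Round 2 (the licensor proposes): rejecting gives the licensee an expected 0.65 × 20 = 13, so the licensor offers 13, keeping 7.
Round 1 (the licensee proposes): rejecting gives the licensor an expected 0.65 × 7 = 4.55. The licensee offers 4.55 and keeps 20 − 4.55 = 15.45.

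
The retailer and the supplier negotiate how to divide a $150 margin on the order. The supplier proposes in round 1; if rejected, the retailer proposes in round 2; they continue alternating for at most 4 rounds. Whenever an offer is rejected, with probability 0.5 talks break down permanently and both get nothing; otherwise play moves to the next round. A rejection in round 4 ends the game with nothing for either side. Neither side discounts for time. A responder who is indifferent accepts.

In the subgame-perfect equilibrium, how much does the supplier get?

93.75

Round 4 (the retailer proposes): rejection yields 0 for the supplier; the retailer offers 0 and keeps 150.
Round 3 (the supplier proposes): rejecting gives the retailer an expected 0.5 × 150 = 75. The supplier offers 75 and keeps 150 − 75 = 75.
Round 2 (the retailer proposes): rejecting gives the supplier an expected 0.5 × 75 = 37.5. The retailer offers 37.5 and keeps 150 − 37.5 = 112.5.
Round 1 (the supplier proposes): rejecting gives the retailer an expected 0.5 × 112.5 = 56.25; the supplier offers that and keeps 93.75.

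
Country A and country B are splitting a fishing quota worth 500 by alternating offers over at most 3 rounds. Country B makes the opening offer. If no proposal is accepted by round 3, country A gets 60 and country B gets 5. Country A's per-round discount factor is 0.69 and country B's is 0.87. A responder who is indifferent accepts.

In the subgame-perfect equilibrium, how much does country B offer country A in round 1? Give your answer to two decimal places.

80.87

Round 3 (country B proposes): country A gets 60 if talks fail, so country B offers 60 and keeps 440.
Round 2 (country A proposes): country B can get 440 next round, worth 0.87 × 440 = 382.8 now. Country A offers 382.8 and keeps 500 − 382.8 = 117.2.
Round 1 (country B proposes): country A can get 117.2 next round, worth 0.69 × 117.2 = 80.868 now; country B offers that and keeps 419.132.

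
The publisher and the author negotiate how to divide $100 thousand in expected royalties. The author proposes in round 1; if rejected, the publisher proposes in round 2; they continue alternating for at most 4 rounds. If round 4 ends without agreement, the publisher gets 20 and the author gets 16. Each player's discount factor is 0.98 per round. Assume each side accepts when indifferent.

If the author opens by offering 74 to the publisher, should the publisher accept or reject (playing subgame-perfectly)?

Reject

Work out the publisher's continuation value if the offer is rejected.
Round 4 (the publisher proposes): the author gets 16 if talks fail, so the publisher offers 16 and keeps 84.
Round 3 (the author proposes): the publisher can get 84 next round, worth 0.98 × 84 = 82.32 now, so the author offers 82.32, keeping 17.68.
Round 2 (the publisher proposes): the author can get 17.68 next round, worth 0.98 × 17.68 = 17.3264 now. The publisher offers 17.3264 and keeps 100 − 17.3264 = 82.6736.
So by rejecting in round 1, the publisher gets 82.6736 next round, worth 0.98 × 82.6736 = 81.020128 now.
Offer 74 < 81.020128, so the publisher rejects.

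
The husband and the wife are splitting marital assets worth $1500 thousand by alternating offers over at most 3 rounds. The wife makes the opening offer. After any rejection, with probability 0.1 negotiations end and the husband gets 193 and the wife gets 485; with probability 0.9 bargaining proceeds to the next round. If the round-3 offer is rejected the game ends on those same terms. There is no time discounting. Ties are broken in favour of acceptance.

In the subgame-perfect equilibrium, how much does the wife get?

1233.02

By backward induction:
Round 3 (the wife proposes): the husband gets 193 if talks fail, so the wife offers 193 and keeps 1307.
Round 2 (the husband proposes): rejecting gives the wife an expected 0.9 × 1307 + 0.1 × 485 = 1224.8; the husband offers that and keeps 275.2.
Round 1 (the wife proposes): rejecting gives the husband an expected 0.9 × 275.2 + 0.1 × 193 = 266.98, so the wife offers 266.98, keeping 1233.02.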